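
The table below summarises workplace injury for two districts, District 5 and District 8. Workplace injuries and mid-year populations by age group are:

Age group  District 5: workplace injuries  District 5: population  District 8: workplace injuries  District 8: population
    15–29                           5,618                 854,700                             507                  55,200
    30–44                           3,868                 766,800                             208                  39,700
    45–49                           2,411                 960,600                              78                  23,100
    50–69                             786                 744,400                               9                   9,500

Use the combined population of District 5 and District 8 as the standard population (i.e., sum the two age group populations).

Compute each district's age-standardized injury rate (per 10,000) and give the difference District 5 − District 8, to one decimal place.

-9.6

Age-specific rates per 10,000 for District 5: 65.73, 50.44, 25.10, 10.56.
For District 8: 91.85, 52.39, 33.77, 9.47.
Combined standard total = 3,454,000; weights = 0.2634, 0.2335, 0.2848, 0.2183.
District 5: 0.2634×65.73 + 0.2335×50.44 + 0.2848×25.10 + 0.2183×10.56 = 38.5469 per 10,000.
District 8: 0.2634×91.85 + 0.2335×52.39 + 0.2848×33.77 + 0.2183×9.47 = 48.1139 per 10,000.
Difference = 38.5469 − 48.1139 = -9.5670.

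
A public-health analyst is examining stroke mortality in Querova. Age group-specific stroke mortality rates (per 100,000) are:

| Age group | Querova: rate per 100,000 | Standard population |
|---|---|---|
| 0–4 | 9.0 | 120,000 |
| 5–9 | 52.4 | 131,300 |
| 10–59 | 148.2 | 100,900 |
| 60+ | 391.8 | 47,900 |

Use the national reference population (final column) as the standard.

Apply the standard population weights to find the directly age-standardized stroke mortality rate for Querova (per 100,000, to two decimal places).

Standard total = 400,100; weights = 0.2999, 0.3282, 0.2522, 0.1197.
Standardized rate: 0.2999×9.0 + 0.3282×52.4 + 0.2522×148.2 + 0.1197×391.8 = 104.1758 per 100,000.

104.18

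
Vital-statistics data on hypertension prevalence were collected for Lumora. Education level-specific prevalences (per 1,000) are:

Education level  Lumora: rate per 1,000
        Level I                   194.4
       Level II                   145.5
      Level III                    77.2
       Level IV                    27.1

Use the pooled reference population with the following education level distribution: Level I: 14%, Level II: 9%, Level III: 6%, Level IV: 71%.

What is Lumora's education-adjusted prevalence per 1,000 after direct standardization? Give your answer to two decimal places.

Standard weights: 0.14, 0.09, 0.06, 0.71.
Standardized rate: 0.1400×194.4 + 0.0900×145.5 + 0.0600×77.2 + 0.7100×27.1 = 64.1840 per 1,000.

64.18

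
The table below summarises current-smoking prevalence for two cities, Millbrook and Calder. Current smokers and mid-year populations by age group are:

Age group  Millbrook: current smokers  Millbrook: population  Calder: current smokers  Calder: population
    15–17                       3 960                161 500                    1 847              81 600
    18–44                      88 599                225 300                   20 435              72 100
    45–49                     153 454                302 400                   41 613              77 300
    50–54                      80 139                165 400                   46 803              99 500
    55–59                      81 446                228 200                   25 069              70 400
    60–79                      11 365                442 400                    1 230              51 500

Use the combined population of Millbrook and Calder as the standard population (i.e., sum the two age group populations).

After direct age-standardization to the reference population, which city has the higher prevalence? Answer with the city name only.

Millbrook

Age-specific rates per 1 000 for Millbrook: 24.520, 393.249, 507.454, 484.516, 356.906, 25.689.
For Calder: 22.635, 283.426, 538.331, 470.382, 356.094, 23.883.
Combined standard total = 1 977 600; weights = 0.1229, 0.1504, 0.1920, 0.1340, 0.1510, 0.2497.
Millbrook: 0.1229×24.520 + 0.1504×393.249 + 0.1920×507.454 + 0.1340×484.516 + 0.1510×356.906 + 0.2497×25.689 = 284.7906 per 1 000.
Calder: 0.1229×22.635 + 0.1504×283.426 + 0.1920×538.331 + 0.1340×470.382 + 0.1510×356.094 + 0.2497×23.883 = 271.5046 per 1 000.
The crude rates (274.69 vs 302.82) would put Calder higher, but that reflects its age composition; once standardized to a common age structure, Millbrook has the higher underlying rate.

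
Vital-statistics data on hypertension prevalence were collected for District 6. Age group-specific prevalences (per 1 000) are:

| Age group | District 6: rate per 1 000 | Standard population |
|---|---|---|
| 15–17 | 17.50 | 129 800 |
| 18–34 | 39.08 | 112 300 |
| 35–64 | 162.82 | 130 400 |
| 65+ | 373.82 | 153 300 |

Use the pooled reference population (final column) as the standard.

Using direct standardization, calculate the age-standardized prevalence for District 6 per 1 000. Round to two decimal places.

Standard total = 525 800; weights = 0.2469, 0.2136, 0.2480, 0.2916.
Standardized rate: 0.2469×17.50 + 0.2136×39.08 + 0.2480×162.82 + 0.2916×373.82 = 162.0360 per 1 000.

162.04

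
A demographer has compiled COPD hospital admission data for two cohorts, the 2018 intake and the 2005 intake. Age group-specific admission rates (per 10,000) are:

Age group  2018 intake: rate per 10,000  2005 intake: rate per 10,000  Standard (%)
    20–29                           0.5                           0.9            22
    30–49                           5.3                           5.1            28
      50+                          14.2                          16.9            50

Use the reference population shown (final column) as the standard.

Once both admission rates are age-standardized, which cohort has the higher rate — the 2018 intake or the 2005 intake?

Standard weights: 0.22, 0.28, 0.50.
The 2018 intake: 0.2200×0.5 + 0.2800×5.3 + 0.5000×14.2 = 8.6940 per 10,000.
The 2005 intake: 0.2200×0.9 + 0.2800×5.1 + 0.5000×16.9 = 10.0760 per 10,000.

2005 intake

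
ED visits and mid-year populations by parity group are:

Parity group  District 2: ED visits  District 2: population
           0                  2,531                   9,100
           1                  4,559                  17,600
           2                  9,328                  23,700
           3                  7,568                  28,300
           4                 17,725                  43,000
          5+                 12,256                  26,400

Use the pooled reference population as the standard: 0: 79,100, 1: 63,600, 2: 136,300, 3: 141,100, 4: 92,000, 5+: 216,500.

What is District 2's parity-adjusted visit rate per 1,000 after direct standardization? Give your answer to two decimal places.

368.22

Parity-specific rates per 1,000 for District 2: 278.132, 259.034, 393.586, 267.420, 412.209, 464.242.
Standard total = 728,600; weights = 0.1086, 0.0873, 0.1871, 0.1937, 0.1263, 0.2971.
Standardized rate: 0.1086×278.132 + 0.0873×259.034 + 0.1871×393.586 + 0.1937×267.420 + 0.1263×412.209 + 0.2971×464.242 = 368.2204 per 1,000.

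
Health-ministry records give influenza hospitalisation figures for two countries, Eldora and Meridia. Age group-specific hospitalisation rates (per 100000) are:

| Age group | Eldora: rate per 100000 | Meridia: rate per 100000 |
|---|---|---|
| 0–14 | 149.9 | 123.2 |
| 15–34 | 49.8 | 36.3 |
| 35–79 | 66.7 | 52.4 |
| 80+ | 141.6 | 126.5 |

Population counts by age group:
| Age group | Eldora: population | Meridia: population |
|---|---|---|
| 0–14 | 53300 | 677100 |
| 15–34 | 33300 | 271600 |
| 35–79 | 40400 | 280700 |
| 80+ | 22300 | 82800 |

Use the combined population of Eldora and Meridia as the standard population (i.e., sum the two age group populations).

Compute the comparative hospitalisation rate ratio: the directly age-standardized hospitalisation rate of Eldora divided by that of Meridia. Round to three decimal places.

Combined standard total = 1461500; weights = 0.4998, 0.2086, 0.2197, 0.0719.
Eldora: 0.4998×149.9 + 0.2086×49.8 + 0.2197×66.7 + 0.0719×141.6 = 110.1406 per 100000.
Meridia: 0.4998×123.2 + 0.2086×36.3 + 0.2197×52.4 + 0.0719×126.5 = 89.7530 per 100000.
Ratio = 110.1406 ÷ 89.7530 = 1.22715.

1.227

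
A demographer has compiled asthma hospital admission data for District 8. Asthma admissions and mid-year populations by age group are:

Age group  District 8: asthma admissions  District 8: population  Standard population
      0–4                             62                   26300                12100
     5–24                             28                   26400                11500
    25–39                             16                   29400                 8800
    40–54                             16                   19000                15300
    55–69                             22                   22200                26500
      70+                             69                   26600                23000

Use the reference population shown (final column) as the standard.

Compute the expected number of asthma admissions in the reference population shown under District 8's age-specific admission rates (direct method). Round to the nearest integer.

Age-specific rates per 10000 for District 8: 23.57, 10.61, 5.44, 8.42, 9.91, 25.94.
Expected asthma admissions = Σ (standard pop × age-specific rate ÷ 10000)
= 12100×23.57/10000 + 11500×10.61/10000 + 8800×5.44/10000 + 15300×8.42/10000 + 26500×9.91/10000 + 23000×25.94/10000
= 28.52 + 12.20 + 4.79 + 12.88 + 26.26 + 59.66 = 144.32.

144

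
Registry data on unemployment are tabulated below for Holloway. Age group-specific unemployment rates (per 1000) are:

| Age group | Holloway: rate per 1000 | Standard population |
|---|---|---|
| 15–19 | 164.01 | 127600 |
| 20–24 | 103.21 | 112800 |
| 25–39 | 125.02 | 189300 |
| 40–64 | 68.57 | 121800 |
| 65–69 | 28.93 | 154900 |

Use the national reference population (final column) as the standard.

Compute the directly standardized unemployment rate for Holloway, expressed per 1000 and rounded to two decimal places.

Standard total = 706400; weights = 0.1806, 0.1597, 0.2680, 0.1724, 0.2193.
Standardized rate: 0.1806×164.01 + 0.1597×103.21 + 0.2680×125.02 + 0.1724×68.57 + 0.2193×28.93 = 97.7762 per 1000.

97.78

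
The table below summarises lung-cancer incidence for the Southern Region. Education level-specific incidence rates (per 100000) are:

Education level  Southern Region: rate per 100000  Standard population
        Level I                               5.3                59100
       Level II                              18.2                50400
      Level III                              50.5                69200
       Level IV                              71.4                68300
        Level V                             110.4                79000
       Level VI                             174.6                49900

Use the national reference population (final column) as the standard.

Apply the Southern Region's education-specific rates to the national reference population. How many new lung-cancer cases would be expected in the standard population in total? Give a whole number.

Expected new lung-cancer cases = Σ (standard pop × education-specific rate ÷ 100000)
= 59100×5.3/100000 + 50400×18.2/100000 + 69200×50.5/100000 + 68300×71.4/100000 + 79000×110.4/100000 + 49900×174.6/100000
= 3.13 + 9.17 + 34.95 + 48.77 + 87.22 + 87.13 = 270.36.

270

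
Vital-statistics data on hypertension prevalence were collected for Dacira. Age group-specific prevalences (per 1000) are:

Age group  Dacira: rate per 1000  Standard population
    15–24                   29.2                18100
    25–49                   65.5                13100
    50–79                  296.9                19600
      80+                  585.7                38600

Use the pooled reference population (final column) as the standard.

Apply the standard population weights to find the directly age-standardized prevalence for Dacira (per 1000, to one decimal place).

Standard total = 89400; weights = 0.2025, 0.1465, 0.2192, 0.4318.
Standardized rate: 0.2025×29.2 + 0.1465×65.5 + 0.2192×296.9 + 0.4318×585.7 = 333.4880 per 1000.

333.5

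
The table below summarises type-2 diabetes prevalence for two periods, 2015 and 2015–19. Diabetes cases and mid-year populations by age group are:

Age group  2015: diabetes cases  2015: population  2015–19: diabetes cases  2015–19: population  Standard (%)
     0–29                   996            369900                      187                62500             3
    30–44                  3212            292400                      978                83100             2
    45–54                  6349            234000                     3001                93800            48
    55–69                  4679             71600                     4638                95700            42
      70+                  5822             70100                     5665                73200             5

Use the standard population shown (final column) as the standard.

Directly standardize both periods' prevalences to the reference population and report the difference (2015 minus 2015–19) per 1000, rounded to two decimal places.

5.02

Age-specific rates per 1000 for 2015: 2.693, 10.985, 27.132, 65.349, 83.053.
For 2015–19: 2.992, 11.769, 31.994, 48.464, 77.391.
Standard weights: 0.03, 0.02, 0.48, 0.42, 0.05.
2015: 0.0300×2.693 + 0.0200×10.985 + 0.4800×27.132 + 0.4200×65.349 + 0.0500×83.053 = 44.9234 per 1000.
2015–19: 0.0300×2.992 + 0.0200×11.769 + 0.4800×31.994 + 0.4200×48.464 + 0.0500×77.391 = 39.9065 per 1000.
Difference = 44.9234 − 39.9065 = 5.0169.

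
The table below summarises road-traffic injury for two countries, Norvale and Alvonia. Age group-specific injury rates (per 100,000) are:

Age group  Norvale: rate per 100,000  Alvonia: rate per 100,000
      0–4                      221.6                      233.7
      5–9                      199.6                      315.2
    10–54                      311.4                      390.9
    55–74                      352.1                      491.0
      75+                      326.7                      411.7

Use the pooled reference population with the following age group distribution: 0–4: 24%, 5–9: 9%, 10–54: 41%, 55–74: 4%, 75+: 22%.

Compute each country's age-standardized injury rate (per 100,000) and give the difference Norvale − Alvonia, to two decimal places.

-70.16

Standard weights: 0.24, 0.09, 0.41, 0.04, 0.22.
Norvale: 0.2400×221.6 + 0.0900×199.6 + 0.4100×311.4 + 0.0400×352.1 + 0.2200×326.7 = 284.7800 per 100,000.
Alvonia: 0.2400×233.7 + 0.0900×315.2 + 0.4100×390.9 + 0.0400×491.0 + 0.2200×411.7 = 354.9390 per 100,000.
Difference = 284.7800 − 354.9390 = -70.1590.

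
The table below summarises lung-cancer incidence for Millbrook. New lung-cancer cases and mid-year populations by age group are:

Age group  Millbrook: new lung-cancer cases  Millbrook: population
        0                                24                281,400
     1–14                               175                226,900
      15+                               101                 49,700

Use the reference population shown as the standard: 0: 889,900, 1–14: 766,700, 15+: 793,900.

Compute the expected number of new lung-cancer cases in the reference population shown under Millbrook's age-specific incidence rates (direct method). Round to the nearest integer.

2281

Age-specific rates per 100,000 for Millbrook: 8.53, 77.13, 203.22.
Expected new lung-cancer cases = Σ (standard pop × age-specific rate ÷ 100,000)
= 889,900×8.53/100,000 + 766,700×77.13/100,000 + 793,900×203.22/100,000
= 75.90 + 591.33 + 1613.36 = 2280.58.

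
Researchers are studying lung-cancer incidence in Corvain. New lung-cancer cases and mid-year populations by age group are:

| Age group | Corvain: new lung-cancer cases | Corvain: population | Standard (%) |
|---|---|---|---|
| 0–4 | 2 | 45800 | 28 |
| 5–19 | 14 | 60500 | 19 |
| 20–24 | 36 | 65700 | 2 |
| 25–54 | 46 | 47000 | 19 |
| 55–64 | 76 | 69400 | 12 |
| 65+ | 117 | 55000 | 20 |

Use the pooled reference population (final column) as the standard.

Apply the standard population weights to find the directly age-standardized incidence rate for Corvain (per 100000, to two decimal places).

Age-specific rates per 100000 for Corvain: 4.37, 23.14, 54.79, 97.87, 109.51, 212.73.
Standard weights: 0.28, 0.19, 0.02, 0.19, 0.12, 0.20.
Standardized rate: 0.2800×4.37 + 0.1900×23.14 + 0.0200×54.79 + 0.1900×97.87 + 0.1200×109.51 + 0.2000×212.73 = 80.9977 per 100000.

81.00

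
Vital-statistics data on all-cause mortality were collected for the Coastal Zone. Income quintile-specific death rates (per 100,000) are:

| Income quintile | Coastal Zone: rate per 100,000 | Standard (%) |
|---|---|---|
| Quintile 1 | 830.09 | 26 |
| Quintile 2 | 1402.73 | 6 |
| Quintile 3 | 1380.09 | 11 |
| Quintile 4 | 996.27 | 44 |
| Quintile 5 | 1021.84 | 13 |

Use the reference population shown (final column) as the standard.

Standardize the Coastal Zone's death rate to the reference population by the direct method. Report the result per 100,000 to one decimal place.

Standard weights: 0.26, 0.06, 0.11, 0.44, 0.13.
Standardized rate: 0.2600×830.09 + 0.0600×1402.73 + 0.1100×1380.09 + 0.4400×996.27 + 0.1300×1021.84 = 1022.9951 per 100,000.

1023.0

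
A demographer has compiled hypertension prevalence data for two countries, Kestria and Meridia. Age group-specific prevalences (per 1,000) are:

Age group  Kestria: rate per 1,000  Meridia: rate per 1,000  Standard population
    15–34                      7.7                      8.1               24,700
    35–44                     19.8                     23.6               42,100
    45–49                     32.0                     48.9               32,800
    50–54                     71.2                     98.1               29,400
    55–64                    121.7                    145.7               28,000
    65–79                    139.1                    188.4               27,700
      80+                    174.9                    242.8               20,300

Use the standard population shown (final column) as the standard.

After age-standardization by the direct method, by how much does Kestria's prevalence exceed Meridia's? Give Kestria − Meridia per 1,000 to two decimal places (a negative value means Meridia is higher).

Standard total = 205,000; weights = 0.1205, 0.2054, 0.1600, 0.1434, 0.1366, 0.1351, 0.0990.
Kestria: 0.1205×7.7 + 0.2054×19.8 + 0.1600×32.0 + 0.1434×71.2 + 0.1366×121.7 + 0.1351×139.1 + 0.0990×174.9 = 73.0624 per 1,000.
Meridia: 0.1205×8.1 + 0.2054×23.6 + 0.1600×48.9 + 0.1434×98.1 + 0.1366×145.7 + 0.1351×188.4 + 0.0990×242.8 = 97.1161 per 1,000.
Difference = 73.0624 − 97.1161 = -24.0538.

-24.05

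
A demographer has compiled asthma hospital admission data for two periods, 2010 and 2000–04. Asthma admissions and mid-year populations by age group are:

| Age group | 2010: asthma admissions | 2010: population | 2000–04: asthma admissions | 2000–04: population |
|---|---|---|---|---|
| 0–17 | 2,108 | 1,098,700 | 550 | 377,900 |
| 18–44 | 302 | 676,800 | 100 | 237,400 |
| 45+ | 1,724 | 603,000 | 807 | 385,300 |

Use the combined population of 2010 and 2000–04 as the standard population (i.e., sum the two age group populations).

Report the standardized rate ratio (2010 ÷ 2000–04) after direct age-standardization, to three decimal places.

Age-specific rates per 10,000 for 2010: 19.19, 4.46, 28.59.
For 2000–04: 14.55, 4.21, 20.94.
Combined standard total = 3,379,100; weights = 0.4370, 0.2705, 0.2925.
2010: 0.4370×19.19 + 0.2705×4.46 + 0.2925×28.59 = 17.9532 per 10,000.
2000–04: 0.4370×14.55 + 0.2705×4.21 + 0.2925×20.94 = 13.6253 per 10,000.
Ratio = 17.9532 ÷ 13.6253 = 1.31764.

1.318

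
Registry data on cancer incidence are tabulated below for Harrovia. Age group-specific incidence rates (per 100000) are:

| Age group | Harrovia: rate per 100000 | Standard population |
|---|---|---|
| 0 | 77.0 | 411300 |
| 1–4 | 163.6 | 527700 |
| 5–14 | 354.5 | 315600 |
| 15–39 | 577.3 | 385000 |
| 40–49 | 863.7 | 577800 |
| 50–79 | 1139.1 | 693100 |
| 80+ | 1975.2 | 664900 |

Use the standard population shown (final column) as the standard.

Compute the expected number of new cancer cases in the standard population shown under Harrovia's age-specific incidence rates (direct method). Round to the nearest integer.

30540

Expected new cancer cases = Σ (standard pop × age-specific rate ÷ 100000)
= 411300×77.0/100000 + 527700×163.6/100000 + 315600×354.5/100000 + 385000×577.3/100000 + 577800×863.7/100000 + 693100×1139.1/100000 + 664900×1975.2/100000
= 316.70 + 863.32 + 1118.80 + 2222.60 + 4990.46 + 7895.10 + 13133.10 = 30540.09.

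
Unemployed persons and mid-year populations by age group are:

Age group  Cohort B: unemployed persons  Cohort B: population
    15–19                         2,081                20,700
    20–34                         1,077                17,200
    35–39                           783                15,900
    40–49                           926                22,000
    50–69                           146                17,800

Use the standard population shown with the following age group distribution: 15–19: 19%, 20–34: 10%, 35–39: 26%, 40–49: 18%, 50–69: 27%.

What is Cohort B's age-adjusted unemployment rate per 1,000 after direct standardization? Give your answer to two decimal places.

47.96

Age-specific rates per 1,000 for Cohort B: 100.531, 62.616, 49.245, 42.091, 8.202.
Standard weights: 0.19, 0.10, 0.26, 0.18, 0.27.
Standardized rate: 0.1900×100.531 + 0.1000×62.616 + 0.2600×49.245 + 0.1800×42.091 + 0.2700×8.202 = 47.9573 per 1,000.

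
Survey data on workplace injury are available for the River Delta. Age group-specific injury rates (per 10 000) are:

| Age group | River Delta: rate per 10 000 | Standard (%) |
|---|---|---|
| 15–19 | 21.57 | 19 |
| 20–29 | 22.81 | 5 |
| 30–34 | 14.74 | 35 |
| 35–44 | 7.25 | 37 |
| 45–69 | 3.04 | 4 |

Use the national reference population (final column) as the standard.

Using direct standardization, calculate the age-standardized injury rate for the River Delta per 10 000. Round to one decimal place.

13.2

Standard weights: 0.19, 0.05, 0.35, 0.37, 0.04.
Standardized rate: 0.1900×21.57 + 0.0500×22.81 + 0.3500×14.74 + 0.3700×7.25 + 0.0400×3.04 = 13.2019 per 10 000.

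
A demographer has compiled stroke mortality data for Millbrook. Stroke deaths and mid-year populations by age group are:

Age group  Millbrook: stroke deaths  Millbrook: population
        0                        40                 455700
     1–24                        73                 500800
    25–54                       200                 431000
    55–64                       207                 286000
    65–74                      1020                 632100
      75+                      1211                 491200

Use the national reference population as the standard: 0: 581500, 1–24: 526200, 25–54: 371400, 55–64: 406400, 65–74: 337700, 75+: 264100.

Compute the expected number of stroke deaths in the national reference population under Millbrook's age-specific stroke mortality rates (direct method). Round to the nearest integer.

1790

Age-specific rates per 100000 for Millbrook: 8.78, 14.58, 46.40, 72.38, 161.37, 246.54.
Expected stroke deaths = Σ (standard pop × age-specific rate ÷ 100000)
= 581500×8.78/100000 + 526200×14.58/100000 + 371400×46.40/100000 + 406400×72.38/100000 + 337700×161.37/100000 + 264100×246.54/100000
= 51.04 + 76.70 + 172.34 + 294.14 + 544.94 + 651.11 = 1790.28.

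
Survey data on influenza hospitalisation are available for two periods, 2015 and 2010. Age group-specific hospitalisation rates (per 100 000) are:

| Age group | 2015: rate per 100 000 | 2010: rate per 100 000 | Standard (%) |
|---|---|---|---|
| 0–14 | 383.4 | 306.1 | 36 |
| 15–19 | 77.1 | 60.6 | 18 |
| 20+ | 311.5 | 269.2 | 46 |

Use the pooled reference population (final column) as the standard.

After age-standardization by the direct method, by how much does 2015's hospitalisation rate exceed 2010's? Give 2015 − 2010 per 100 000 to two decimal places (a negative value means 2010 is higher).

50.26

Standard weights: 0.36, 0.18, 0.46.
2015: 0.3600×383.4 + 0.1800×77.1 + 0.4600×311.5 = 295.1920 per 100 000.
2010: 0.3600×306.1 + 0.1800×60.6 + 0.4600×269.2 = 244.9360 per 100 000.
Difference = 295.1920 − 244.9360 = 50.2560.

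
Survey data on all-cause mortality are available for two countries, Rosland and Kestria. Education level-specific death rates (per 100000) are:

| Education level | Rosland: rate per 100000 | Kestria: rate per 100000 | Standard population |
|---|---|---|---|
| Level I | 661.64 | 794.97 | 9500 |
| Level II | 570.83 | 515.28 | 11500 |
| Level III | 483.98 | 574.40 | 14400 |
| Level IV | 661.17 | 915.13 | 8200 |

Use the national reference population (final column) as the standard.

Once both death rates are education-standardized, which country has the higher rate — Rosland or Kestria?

Standard total = 43600; weights = 0.2179, 0.2638, 0.3303, 0.1881.
Rosland: 0.2179×661.64 + 0.2638×570.83 + 0.3303×483.98 + 0.1881×661.17 = 578.9227 per 100000.
Kestria: 0.2179×794.97 + 0.2638×515.28 + 0.3303×574.40 + 0.1881×915.13 = 670.9486 per 100000.

Kestria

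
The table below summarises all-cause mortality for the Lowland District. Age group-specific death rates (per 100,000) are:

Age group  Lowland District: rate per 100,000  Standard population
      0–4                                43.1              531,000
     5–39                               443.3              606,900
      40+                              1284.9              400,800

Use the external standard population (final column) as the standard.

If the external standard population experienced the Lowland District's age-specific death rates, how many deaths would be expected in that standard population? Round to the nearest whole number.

8069

Expected deaths = Σ (standard pop × age-specific rate ÷ 100,000)
= 531,000×43.1/100,000 + 606,900×443.3/100,000 + 400,800×1284.9/100,000
= 228.86 + 2690.39 + 5149.88 = 8069.13.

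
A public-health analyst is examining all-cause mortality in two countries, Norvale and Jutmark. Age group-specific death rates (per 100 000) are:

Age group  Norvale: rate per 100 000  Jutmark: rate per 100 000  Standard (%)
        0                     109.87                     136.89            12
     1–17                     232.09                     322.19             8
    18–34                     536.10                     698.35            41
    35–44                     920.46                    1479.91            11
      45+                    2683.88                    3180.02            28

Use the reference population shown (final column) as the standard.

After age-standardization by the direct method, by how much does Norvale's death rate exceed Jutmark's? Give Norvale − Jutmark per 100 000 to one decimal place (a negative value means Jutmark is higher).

-277.4

Standard weights: 0.12, 0.08, 0.41, 0.11, 0.28.
Norvale: 0.1200×109.87 + 0.0800×232.09 + 0.4100×536.10 + 0.1100×920.46 + 0.2800×2683.88 = 1104.2896 per 100 000.
Jutmark: 0.1200×136.89 + 0.0800×322.19 + 0.4100×698.35 + 0.1100×1479.91 + 0.2800×3180.02 = 1381.7212 per 100 000.
Difference = 1104.2896 − 1381.7212 = -277.4316.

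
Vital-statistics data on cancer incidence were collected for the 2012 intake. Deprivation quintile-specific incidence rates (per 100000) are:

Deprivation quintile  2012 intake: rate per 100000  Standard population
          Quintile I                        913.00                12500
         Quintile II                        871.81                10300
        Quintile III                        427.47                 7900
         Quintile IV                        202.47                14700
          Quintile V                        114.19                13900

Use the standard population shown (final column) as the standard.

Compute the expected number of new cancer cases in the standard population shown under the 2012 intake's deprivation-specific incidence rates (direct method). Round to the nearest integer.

283

Expected new cancer cases = Σ (standard pop × deprivation-specific rate ÷ 100000)
= 12500×913.00/100000 + 10300×871.81/100000 + 7900×427.47/100000 + 14700×202.47/100000 + 13900×114.19/100000
= 114.12 + 89.80 + 33.77 + 29.76 + 15.87 = 283.33.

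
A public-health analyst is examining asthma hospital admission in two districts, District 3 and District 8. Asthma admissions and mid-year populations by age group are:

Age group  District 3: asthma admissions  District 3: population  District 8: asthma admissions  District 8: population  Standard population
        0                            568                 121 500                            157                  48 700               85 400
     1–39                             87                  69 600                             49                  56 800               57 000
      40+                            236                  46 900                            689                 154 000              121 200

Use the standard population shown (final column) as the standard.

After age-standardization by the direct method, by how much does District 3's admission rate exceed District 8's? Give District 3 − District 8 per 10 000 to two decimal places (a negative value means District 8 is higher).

Age-specific rates per 10 000 for District 3: 46.75, 12.50, 50.32.
For District 8: 32.24, 8.63, 44.74.
Standard total = 263 600; weights = 0.3240, 0.2162, 0.4598.
District 3: 0.3240×46.75 + 0.2162×12.50 + 0.4598×50.32 = 40.9849 per 10 000.
District 8: 0.3240×32.24 + 0.2162×8.63 + 0.4598×44.74 = 32.8808 per 10 000.
Difference = 40.9849 − 32.8808 = 8.1041.

8.10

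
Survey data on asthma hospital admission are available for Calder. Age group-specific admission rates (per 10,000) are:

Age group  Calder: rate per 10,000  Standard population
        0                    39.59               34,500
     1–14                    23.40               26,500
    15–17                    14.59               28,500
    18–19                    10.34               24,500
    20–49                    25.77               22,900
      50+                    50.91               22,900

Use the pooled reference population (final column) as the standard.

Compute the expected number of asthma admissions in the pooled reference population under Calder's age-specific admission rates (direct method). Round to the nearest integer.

441

Expected asthma admissions = Σ (standard pop × age-specific rate ÷ 10,000)
= 34,500×39.59/10,000 + 26,500×23.40/10,000 + 28,500×14.59/10,000 + 24,500×10.34/10,000 + 22,900×25.77/10,000 + 22,900×50.91/10,000
= 136.59 + 62.01 + 41.58 + 25.33 + 59.01 + 116.58 = 441.11.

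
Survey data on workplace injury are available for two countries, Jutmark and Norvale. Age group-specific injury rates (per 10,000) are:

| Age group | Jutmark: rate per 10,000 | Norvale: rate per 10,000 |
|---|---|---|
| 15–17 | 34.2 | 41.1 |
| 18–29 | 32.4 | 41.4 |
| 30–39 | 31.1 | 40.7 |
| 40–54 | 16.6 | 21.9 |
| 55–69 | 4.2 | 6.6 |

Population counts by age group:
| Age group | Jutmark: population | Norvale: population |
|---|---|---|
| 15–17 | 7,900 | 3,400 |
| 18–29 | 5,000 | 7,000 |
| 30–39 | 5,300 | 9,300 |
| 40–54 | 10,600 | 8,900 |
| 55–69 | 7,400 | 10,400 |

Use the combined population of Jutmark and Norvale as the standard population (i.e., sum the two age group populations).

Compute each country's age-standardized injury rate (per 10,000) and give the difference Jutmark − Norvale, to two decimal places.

Combined standard total = 75,200; weights = 0.1503, 0.1596, 0.1941, 0.2593, 0.2367.
Jutmark: 0.1503×34.2 + 0.1596×32.4 + 0.1941×31.1 + 0.2593×16.6 + 0.2367×4.2 = 21.6460 per 10,000.
Norvale: 0.1503×41.1 + 0.1596×41.4 + 0.1941×40.7 + 0.2593×21.9 + 0.2367×6.6 = 27.9253 per 10,000.
Difference = 21.6460 − 27.9253 = -6.2793.

-6.28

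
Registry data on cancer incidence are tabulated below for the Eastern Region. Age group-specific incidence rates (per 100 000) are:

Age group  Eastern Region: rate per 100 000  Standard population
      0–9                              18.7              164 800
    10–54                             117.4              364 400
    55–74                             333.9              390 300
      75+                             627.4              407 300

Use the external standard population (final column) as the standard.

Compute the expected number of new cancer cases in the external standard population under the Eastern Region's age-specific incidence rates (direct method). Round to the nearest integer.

4317

Expected new cancer cases = Σ (standard pop × age-specific rate ÷ 100 000)
= 164 800×18.7/100 000 + 364 400×117.4/100 000 + 390 300×333.9/100 000 + 407 300×627.4/100 000
= 30.82 + 427.81 + 1303.21 + 2555.40 = 4317.24.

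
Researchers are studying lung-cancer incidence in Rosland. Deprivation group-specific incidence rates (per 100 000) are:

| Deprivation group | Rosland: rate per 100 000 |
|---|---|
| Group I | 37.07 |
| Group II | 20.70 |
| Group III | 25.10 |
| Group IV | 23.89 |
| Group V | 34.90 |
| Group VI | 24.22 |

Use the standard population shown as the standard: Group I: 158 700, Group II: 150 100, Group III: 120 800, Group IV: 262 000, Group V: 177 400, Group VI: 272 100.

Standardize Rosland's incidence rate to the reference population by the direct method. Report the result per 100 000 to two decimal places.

Standard total = 1 141 100; weights = 0.1391, 0.1315, 0.1059, 0.2296, 0.1555, 0.2385.
Standardized rate: 0.1391×37.07 + 0.1315×20.70 + 0.1059×25.10 + 0.2296×23.89 + 0.1555×34.90 + 0.2385×24.22 = 27.2219 per 100 000.

27.22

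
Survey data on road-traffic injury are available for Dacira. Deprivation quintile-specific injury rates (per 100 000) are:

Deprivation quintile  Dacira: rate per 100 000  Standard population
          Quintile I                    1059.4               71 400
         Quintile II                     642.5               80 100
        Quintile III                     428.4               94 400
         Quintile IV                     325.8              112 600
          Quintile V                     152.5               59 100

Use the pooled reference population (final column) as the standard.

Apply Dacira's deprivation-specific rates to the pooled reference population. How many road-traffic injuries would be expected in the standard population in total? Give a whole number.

2132

Expected road-traffic injuries = Σ (standard pop × deprivation-specific rate ÷ 100 000)
= 71 400×1059.4/100 000 + 80 100×642.5/100 000 + 94 400×428.4/100 000 + 112 600×325.8/100 000 + 59 100×152.5/100 000
= 756.41 + 514.64 + 404.41 + 366.85 + 90.13 = 2132.44.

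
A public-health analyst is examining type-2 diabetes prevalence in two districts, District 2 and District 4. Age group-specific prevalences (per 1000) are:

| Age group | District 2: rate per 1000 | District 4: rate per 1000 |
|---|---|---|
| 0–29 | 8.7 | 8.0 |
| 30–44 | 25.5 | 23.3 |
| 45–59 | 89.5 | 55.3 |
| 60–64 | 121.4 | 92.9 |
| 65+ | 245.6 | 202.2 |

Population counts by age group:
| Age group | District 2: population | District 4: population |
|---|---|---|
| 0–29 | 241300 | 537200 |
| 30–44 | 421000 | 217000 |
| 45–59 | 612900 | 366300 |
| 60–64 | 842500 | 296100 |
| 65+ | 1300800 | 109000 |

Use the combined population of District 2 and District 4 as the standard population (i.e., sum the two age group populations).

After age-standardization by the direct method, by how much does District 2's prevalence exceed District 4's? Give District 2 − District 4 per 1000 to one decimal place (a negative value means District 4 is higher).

26.1

Combined standard total = 4944100; weights = 0.1575, 0.1290, 0.1981, 0.2303, 0.2851.
District 2: 0.1575×8.7 + 0.1290×25.5 + 0.1981×89.5 + 0.2303×121.4 + 0.2851×245.6 = 120.3765 per 1000.
District 4: 0.1575×8.0 + 0.1290×23.3 + 0.1981×55.3 + 0.2303×92.9 + 0.2851×202.2 = 94.2701 per 1000.
Difference = 120.3765 − 94.2701 = 26.1064.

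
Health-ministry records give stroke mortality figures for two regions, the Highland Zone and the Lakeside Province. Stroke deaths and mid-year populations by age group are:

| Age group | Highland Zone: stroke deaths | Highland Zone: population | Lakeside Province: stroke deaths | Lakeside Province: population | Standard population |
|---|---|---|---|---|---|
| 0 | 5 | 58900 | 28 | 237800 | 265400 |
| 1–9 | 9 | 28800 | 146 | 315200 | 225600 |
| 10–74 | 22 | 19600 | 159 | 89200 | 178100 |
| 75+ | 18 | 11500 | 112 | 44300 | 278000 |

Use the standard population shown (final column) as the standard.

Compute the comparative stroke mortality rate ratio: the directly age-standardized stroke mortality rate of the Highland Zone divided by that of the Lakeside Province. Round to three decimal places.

0.630

Age-specific rates per 100000 for the Highland Zone: 8.49, 31.25, 112.24, 156.52.
For the Lakeside Province: 11.77, 46.32, 178.25, 252.82.
Standard total = 947100; weights = 0.2802, 0.2382, 0.1880, 0.2935.
The Highland Zone: 0.2802×8.49 + 0.2382×31.25 + 0.1880×112.24 + 0.2935×156.52 = 76.8734 per 100000.
The Lakeside Province: 0.2802×11.77 + 0.2382×46.32 + 0.1880×178.25 + 0.2935×252.82 = 122.0628 per 100000.
Ratio = 76.8734 ÷ 122.0628 = 0.62979.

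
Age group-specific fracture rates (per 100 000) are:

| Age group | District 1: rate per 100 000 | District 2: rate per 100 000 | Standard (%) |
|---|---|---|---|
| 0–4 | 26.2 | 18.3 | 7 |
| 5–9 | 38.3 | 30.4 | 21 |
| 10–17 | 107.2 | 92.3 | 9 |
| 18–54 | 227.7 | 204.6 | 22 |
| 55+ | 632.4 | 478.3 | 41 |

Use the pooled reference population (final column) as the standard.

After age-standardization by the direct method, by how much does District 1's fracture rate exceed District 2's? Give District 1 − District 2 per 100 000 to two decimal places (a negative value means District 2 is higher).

Standard weights: 0.07, 0.21, 0.09, 0.22, 0.41.
District 1: 0.0700×26.2 + 0.2100×38.3 + 0.0900×107.2 + 0.2200×227.7 + 0.4100×632.4 = 328.9030 per 100 000.
District 2: 0.0700×18.3 + 0.2100×30.4 + 0.0900×92.3 + 0.2200×204.6 + 0.4100×478.3 = 257.0870 per 100 000.
Difference = 328.9030 − 257.0870 = 71.8160.

71.82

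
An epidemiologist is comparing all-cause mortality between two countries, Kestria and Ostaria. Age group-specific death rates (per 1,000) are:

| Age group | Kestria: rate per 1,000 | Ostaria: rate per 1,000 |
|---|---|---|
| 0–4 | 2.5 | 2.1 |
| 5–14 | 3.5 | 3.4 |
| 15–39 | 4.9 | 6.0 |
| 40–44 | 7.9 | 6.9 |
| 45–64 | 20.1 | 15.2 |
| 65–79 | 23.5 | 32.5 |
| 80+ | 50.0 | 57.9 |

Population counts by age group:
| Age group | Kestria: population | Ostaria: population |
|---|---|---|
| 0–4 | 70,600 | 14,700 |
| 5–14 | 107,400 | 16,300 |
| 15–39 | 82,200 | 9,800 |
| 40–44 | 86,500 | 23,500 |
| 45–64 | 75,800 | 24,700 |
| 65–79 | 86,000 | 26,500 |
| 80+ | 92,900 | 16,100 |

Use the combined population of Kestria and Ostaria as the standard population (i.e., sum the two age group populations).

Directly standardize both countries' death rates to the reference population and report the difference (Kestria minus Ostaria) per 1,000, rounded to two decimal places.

Combined standard total = 733,000; weights = 0.1164, 0.1688, 0.1255, 0.1501, 0.1371, 0.1535, 0.1487.
Kestria: 0.1164×2.5 + 0.1688×3.5 + 0.1255×4.9 + 0.1501×7.9 + 0.1371×20.1 + 0.1535×23.5 + 0.1487×50.0 = 16.4799 per 1,000.
Ostaria: 0.1164×2.1 + 0.1688×3.4 + 0.1255×6.0 + 0.1501×6.9 + 0.1371×15.2 + 0.1535×32.5 + 0.1487×57.9 = 18.2888 per 1,000.
Difference = 16.4799 − 18.2888 = -1.8088.

-1.81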